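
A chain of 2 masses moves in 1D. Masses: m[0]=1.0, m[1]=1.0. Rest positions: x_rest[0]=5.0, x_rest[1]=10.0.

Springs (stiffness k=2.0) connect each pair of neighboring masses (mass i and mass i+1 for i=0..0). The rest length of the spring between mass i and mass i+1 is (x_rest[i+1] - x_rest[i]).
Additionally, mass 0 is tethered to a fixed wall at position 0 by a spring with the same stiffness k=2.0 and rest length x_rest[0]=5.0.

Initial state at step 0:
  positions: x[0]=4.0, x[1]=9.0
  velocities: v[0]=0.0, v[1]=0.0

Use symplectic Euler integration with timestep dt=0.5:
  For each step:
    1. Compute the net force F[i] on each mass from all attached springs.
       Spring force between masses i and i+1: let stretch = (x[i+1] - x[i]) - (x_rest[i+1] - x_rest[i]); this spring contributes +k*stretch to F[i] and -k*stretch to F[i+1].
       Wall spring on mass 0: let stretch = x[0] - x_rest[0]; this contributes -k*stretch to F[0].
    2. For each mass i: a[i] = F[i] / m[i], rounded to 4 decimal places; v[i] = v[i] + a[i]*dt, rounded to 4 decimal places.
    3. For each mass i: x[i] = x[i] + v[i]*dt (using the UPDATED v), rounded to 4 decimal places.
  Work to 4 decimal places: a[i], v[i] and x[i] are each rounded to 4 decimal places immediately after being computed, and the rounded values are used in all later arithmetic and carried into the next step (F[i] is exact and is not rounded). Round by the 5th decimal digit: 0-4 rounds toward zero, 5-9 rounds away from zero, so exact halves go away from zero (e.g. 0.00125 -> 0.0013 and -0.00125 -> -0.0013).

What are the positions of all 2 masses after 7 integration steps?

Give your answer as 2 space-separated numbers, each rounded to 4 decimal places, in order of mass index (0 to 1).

Answer: 6.0548 10.9844

Derivation:
Step 0: x=[4.0000 9.0000] v=[0.0000 0.0000]
Step 1: x=[4.5000 9.0000] v=[1.0000 0.0000]
Step 2: x=[5.0000 9.2500] v=[1.0000 0.5000]
Step 3: x=[5.1250 9.8750] v=[0.2500 1.2500]
Step 4: x=[5.0625 10.6250] v=[-0.1250 1.5000]
Step 5: x=[5.2500 11.0938] v=[0.3750 0.9375]
Step 6: x=[5.7344 11.1407] v=[0.9688 0.0937]
Step 7: x=[6.0548 10.9844] v=[0.6407 -0.3126]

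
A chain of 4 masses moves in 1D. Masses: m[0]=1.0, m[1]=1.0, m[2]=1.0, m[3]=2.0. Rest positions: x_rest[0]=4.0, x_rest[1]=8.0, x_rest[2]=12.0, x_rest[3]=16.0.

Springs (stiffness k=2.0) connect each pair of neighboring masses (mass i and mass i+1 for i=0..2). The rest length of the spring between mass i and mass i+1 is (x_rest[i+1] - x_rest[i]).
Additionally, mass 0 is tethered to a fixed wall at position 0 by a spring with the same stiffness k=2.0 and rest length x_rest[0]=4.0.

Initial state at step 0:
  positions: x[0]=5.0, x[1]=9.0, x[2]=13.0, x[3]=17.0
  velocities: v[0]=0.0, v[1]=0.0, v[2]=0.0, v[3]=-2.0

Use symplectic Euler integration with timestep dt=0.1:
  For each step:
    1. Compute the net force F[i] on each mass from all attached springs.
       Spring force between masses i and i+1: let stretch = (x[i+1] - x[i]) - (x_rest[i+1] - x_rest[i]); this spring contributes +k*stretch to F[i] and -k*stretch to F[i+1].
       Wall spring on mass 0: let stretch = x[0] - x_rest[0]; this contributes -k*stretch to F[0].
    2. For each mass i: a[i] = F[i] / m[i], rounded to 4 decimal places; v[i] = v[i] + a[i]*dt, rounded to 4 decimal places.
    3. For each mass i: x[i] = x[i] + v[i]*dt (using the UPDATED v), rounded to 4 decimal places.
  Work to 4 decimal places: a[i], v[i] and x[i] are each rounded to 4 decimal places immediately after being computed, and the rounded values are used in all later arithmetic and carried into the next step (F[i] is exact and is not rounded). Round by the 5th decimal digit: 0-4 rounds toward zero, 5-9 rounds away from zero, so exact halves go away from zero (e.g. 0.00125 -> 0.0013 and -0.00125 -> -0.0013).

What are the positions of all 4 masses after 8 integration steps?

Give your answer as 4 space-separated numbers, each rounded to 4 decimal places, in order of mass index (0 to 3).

Answer: 4.4302 8.9119 12.7077 15.5536

Derivation:
Step 0: x=[5.0000 9.0000 13.0000 17.0000] v=[0.0000 0.0000 0.0000 -2.0000]
Step 1: x=[4.9800 9.0000 13.0000 16.8000] v=[-0.2000 0.0000 0.0000 -2.0000]
Step 2: x=[4.9408 8.9996 12.9960 16.6020] v=[-0.3920 -0.0040 -0.0400 -1.9800]
Step 3: x=[4.8840 8.9980 12.9842 16.4079] v=[-0.5684 -0.0165 -0.1181 -1.9406]
Step 4: x=[4.8118 8.9938 12.9611 16.2196] v=[-0.7224 -0.0421 -0.2306 -1.8830]
Step 5: x=[4.7270 8.9853 12.9239 16.0387] v=[-0.8484 -0.0850 -0.3724 -1.8089]
Step 6: x=[4.6328 8.9704 12.8702 15.8667] v=[-0.9421 -0.1489 -0.5372 -1.7204]
Step 7: x=[4.5327 8.9468 12.7984 15.7047] v=[-1.0011 -0.2365 -0.7179 -1.6201]
Step 8: x=[4.4302 8.9119 12.7077 15.5536] v=[-1.0248 -0.3490 -0.9070 -1.5107]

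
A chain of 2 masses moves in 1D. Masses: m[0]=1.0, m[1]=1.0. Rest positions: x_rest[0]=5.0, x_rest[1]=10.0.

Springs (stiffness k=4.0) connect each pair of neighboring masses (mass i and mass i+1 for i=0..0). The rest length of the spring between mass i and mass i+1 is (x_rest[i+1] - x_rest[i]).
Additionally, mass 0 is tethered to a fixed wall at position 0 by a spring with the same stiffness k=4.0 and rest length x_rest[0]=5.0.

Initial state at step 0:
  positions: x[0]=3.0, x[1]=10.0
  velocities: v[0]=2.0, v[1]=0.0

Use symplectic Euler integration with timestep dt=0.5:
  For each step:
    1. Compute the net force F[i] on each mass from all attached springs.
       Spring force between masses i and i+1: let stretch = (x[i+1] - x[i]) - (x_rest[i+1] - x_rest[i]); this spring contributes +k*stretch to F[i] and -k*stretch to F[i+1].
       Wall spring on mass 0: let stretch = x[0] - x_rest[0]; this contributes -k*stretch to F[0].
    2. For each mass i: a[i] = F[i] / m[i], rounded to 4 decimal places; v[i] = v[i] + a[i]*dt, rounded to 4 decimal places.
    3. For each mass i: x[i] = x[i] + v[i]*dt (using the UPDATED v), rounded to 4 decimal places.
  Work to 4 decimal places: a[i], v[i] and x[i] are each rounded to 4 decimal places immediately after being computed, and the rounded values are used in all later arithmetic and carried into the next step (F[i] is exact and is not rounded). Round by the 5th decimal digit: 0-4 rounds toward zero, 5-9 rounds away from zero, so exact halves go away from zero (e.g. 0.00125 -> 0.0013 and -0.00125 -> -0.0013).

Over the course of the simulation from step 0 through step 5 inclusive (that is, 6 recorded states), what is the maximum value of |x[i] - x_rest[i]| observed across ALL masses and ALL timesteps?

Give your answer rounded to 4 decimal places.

Step 0: x=[3.0000 10.0000] v=[2.0000 0.0000]
Step 1: x=[8.0000 8.0000] v=[10.0000 -4.0000]
Step 2: x=[5.0000 11.0000] v=[-6.0000 6.0000]
Step 3: x=[3.0000 13.0000] v=[-4.0000 4.0000]
Step 4: x=[8.0000 10.0000] v=[10.0000 -6.0000]
Step 5: x=[7.0000 10.0000] v=[-2.0000 0.0000]
Max displacement = 3.0000

Answer: 3.0000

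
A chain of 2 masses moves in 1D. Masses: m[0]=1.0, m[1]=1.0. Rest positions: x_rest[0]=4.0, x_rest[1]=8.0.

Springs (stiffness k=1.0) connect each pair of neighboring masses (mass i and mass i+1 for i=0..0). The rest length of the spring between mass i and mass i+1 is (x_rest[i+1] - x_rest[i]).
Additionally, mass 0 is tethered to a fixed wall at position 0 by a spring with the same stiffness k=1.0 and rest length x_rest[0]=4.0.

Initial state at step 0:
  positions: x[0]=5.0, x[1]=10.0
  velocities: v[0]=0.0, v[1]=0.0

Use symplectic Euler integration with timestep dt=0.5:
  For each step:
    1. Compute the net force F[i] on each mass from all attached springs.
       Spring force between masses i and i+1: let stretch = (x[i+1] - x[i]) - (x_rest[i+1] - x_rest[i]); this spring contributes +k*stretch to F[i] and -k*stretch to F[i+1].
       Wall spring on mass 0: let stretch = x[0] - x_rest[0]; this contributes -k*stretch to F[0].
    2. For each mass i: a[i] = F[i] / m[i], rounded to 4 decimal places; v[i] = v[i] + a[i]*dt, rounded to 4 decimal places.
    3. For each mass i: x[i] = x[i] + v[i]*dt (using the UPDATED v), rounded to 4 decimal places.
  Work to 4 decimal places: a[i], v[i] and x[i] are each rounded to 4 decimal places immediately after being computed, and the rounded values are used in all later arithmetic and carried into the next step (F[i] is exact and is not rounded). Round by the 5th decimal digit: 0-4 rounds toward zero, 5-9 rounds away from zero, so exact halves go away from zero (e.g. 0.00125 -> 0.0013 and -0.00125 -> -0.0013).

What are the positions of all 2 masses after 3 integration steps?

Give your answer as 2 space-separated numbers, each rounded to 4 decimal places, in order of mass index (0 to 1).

Answer: 4.7344 8.7813

Derivation:
Step 0: x=[5.0000 10.0000] v=[0.0000 0.0000]
Step 1: x=[5.0000 9.7500] v=[0.0000 -0.5000]
Step 2: x=[4.9375 9.3125] v=[-0.1250 -0.8750]
Step 3: x=[4.7344 8.7813] v=[-0.4063 -1.0625]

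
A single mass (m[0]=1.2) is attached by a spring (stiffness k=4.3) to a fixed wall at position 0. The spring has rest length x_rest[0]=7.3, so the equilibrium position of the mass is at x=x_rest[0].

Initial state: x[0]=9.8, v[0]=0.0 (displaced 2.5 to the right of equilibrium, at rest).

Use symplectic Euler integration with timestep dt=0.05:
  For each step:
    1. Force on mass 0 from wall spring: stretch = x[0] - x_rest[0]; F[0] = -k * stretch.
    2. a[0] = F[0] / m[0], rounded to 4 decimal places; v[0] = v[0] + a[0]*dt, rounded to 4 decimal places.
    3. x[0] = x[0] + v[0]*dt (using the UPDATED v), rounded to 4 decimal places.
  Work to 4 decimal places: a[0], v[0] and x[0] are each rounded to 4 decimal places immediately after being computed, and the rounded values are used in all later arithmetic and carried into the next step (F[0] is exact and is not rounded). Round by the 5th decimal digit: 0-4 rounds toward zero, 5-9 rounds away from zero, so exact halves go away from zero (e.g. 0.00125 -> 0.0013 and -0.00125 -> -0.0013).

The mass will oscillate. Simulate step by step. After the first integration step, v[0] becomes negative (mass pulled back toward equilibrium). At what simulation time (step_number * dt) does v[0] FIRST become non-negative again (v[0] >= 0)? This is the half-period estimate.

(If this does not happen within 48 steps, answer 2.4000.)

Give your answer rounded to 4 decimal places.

Step 0: x=[9.8000] v=[0.0000]
Step 1: x=[9.7776] v=[-0.4479]
Step 2: x=[9.7330] v=[-0.8918]
Step 3: x=[9.6666] v=[-1.3277]
Step 4: x=[9.5790] v=[-1.7517]
Step 5: x=[9.4710] v=[-2.1600]
Step 6: x=[9.3436] v=[-2.5490]
Step 7: x=[9.1978] v=[-2.9151]
Step 8: x=[9.0350] v=[-3.2551]
Step 9: x=[8.8567] v=[-3.5660]
Step 10: x=[8.6645] v=[-3.8449]
Step 11: x=[8.4600] v=[-4.0894]
Step 12: x=[8.2451] v=[-4.2972]
Step 13: x=[8.0218] v=[-4.4665]
Step 14: x=[7.7920] v=[-4.5958]
Step 15: x=[7.5578] v=[-4.6840]
Step 16: x=[7.3213] v=[-4.7302]
Step 17: x=[7.0846] v=[-4.7340]
Step 18: x=[6.8498] v=[-4.6954]
Step 19: x=[6.6191] v=[-4.6147]
Step 20: x=[6.3945] v=[-4.4927]
Step 21: x=[6.1780] v=[-4.3305]
Step 22: x=[5.9715] v=[-4.1295]
Step 23: x=[5.7769] v=[-3.8915]
Step 24: x=[5.5960] v=[-3.6186]
Step 25: x=[5.4303] v=[-3.3133]
Step 26: x=[5.2814] v=[-2.9783]
Step 27: x=[5.1506] v=[-2.6166]
Step 28: x=[5.0390] v=[-2.2315]
Step 29: x=[4.9477] v=[-1.8264]
Step 30: x=[4.8775] v=[-1.4049]
Step 31: x=[4.8290] v=[-0.9709]
Step 32: x=[4.8026] v=[-0.5282]
Step 33: x=[4.7986] v=[-0.0808]
Step 34: x=[4.8170] v=[0.3674]
First v>=0 after going negative at step 34, time=1.7000

Answer: 1.7000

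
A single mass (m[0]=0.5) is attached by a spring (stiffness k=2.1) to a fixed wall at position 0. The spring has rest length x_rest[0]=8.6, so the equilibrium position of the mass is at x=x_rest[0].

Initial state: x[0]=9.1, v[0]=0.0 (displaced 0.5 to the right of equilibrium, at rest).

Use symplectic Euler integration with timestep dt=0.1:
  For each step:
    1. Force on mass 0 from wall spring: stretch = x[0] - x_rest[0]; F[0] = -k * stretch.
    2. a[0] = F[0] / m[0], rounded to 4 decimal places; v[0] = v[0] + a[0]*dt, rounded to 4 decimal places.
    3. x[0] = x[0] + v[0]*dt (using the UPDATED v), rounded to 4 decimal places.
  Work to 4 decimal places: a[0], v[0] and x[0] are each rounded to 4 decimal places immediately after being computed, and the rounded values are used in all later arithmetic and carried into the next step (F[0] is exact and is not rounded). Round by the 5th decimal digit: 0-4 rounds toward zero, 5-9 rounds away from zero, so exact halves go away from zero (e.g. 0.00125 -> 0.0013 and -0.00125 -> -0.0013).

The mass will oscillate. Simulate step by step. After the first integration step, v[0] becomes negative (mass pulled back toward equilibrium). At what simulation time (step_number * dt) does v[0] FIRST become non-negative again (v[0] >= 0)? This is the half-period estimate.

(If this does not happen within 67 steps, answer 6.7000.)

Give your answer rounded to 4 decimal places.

Step 0: x=[9.1000] v=[0.0000]
Step 1: x=[9.0790] v=[-0.2100]
Step 2: x=[9.0379] v=[-0.4112]
Step 3: x=[8.9784] v=[-0.5951]
Step 4: x=[8.9030] v=[-0.7540]
Step 5: x=[8.8149] v=[-0.8813]
Step 6: x=[8.7177] v=[-0.9716]
Step 7: x=[8.6156] v=[-1.0210]
Step 8: x=[8.5128] v=[-1.0276]
Step 9: x=[8.4137] v=[-0.9910]
Step 10: x=[8.3224] v=[-0.9128]
Step 11: x=[8.2428] v=[-0.7962]
Step 12: x=[8.1782] v=[-0.6462]
Step 13: x=[8.1313] v=[-0.4690]
Step 14: x=[8.1041] v=[-0.2722]
Step 15: x=[8.0977] v=[-0.0639]
Step 16: x=[8.1124] v=[0.1471]
First v>=0 after going negative at step 16, time=1.6000

Answer: 1.6000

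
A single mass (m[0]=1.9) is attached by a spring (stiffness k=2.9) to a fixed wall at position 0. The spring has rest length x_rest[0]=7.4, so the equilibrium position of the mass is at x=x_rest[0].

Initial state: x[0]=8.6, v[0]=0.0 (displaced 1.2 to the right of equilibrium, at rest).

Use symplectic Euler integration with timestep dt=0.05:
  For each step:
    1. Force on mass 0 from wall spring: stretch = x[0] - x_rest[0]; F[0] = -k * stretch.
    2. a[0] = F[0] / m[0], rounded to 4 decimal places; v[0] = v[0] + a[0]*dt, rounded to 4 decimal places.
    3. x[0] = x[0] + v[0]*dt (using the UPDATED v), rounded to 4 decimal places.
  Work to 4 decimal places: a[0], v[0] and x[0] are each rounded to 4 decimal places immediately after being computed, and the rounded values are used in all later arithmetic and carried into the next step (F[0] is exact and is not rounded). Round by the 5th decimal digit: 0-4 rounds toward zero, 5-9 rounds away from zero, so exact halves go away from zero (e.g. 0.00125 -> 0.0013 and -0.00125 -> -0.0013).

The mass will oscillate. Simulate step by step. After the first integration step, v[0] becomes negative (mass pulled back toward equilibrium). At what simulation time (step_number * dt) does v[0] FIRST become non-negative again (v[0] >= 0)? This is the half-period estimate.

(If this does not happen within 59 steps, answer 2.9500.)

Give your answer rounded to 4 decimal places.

Step 0: x=[8.6000] v=[0.0000]
Step 1: x=[8.5954] v=[-0.0916]
Step 2: x=[8.5863] v=[-0.1828]
Step 3: x=[8.5726] v=[-0.2733]
Step 4: x=[8.5545] v=[-0.3628]
Step 5: x=[8.5320] v=[-0.4509]
Step 6: x=[8.5051] v=[-0.5373]
Step 7: x=[8.4740] v=[-0.6216]
Step 8: x=[8.4388] v=[-0.7036]
Step 9: x=[8.3997] v=[-0.7829]
Step 10: x=[8.3567] v=[-0.8592]
Step 11: x=[8.3101] v=[-0.9322]
Step 12: x=[8.2600] v=[-1.0017]
Step 13: x=[8.2066] v=[-1.0673]
Step 14: x=[8.1502] v=[-1.1289]
Step 15: x=[8.0909] v=[-1.1862]
Step 16: x=[8.0290] v=[-1.2389]
Step 17: x=[7.9647] v=[-1.2869]
Step 18: x=[7.8982] v=[-1.3300]
Step 19: x=[7.8298] v=[-1.3680]
Step 20: x=[7.7598] v=[-1.4008]
Step 21: x=[7.6884] v=[-1.4283]
Step 22: x=[7.6159] v=[-1.4503]
Step 23: x=[7.5426] v=[-1.4668]
Step 24: x=[7.4687] v=[-1.4777]
Step 25: x=[7.3946] v=[-1.4829]
Step 26: x=[7.3205] v=[-1.4825]
Step 27: x=[7.2467] v=[-1.4764]
Step 28: x=[7.1735] v=[-1.4647]
Step 29: x=[7.1011] v=[-1.4474]
Step 30: x=[7.0299] v=[-1.4246]
Step 31: x=[6.9601] v=[-1.3964]
Step 32: x=[6.8920] v=[-1.3628]
Step 33: x=[6.8258] v=[-1.3240]
Step 34: x=[6.7618] v=[-1.2802]
Step 35: x=[6.7002] v=[-1.2315]
Step 36: x=[6.6413] v=[-1.1781]
Step 37: x=[6.5853] v=[-1.1202]
Step 38: x=[6.5324] v=[-1.0580]
Step 39: x=[6.4828] v=[-0.9918]
Step 40: x=[6.4367] v=[-0.9218]
Step 41: x=[6.3943] v=[-0.8483]
Step 42: x=[6.3557] v=[-0.7716]
Step 43: x=[6.3211] v=[-0.6919]
Step 44: x=[6.2906] v=[-0.6096]
Step 45: x=[6.2644] v=[-0.5249]
Step 46: x=[6.2425] v=[-0.4382]
Step 47: x=[6.2250] v=[-0.3499]
Step 48: x=[6.2120] v=[-0.2602]
Step 49: x=[6.2035] v=[-0.1695]
Step 50: x=[6.1996] v=[-0.0782]
Step 51: x=[6.2003] v=[0.0134]
First v>=0 after going negative at step 51, time=2.5500

Answer: 2.5500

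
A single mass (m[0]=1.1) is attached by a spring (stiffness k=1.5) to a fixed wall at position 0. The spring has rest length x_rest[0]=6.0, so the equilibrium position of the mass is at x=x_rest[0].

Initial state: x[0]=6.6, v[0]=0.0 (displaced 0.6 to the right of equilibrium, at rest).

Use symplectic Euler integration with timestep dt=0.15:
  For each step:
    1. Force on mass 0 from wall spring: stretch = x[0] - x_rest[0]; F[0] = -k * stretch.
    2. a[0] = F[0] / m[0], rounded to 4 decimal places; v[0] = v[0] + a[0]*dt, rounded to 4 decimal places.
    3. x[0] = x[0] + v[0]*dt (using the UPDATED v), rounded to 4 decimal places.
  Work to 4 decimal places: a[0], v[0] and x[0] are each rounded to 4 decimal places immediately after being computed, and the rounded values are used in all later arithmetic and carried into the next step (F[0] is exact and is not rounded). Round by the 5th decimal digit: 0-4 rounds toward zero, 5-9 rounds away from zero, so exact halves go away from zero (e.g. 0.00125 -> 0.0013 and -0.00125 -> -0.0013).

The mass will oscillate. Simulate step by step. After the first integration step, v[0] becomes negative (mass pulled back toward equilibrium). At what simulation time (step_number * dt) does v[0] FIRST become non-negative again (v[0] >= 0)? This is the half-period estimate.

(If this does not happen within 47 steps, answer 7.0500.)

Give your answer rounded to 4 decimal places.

Answer: 2.7000

Derivation:
Step 0: x=[6.6000] v=[0.0000]
Step 1: x=[6.5816] v=[-0.1227]
Step 2: x=[6.5453] v=[-0.2417]
Step 3: x=[6.4923] v=[-0.3532]
Step 4: x=[6.4242] v=[-0.4539]
Step 5: x=[6.3431] v=[-0.5407]
Step 6: x=[6.2515] v=[-0.6109]
Step 7: x=[6.1521] v=[-0.6624]
Step 8: x=[6.0481] v=[-0.6935]
Step 9: x=[5.9426] v=[-0.7033]
Step 10: x=[5.8389] v=[-0.6916]
Step 11: x=[5.7401] v=[-0.6586]
Step 12: x=[5.6493] v=[-0.6054]
Step 13: x=[5.5692] v=[-0.5337]
Step 14: x=[5.5024] v=[-0.4456]
Step 15: x=[5.4508] v=[-0.3438]
Step 16: x=[5.4161] v=[-0.2315]
Step 17: x=[5.3993] v=[-0.1121]
Step 18: x=[5.4009] v=[0.0108]
First v>=0 after going negative at step 18, time=2.7000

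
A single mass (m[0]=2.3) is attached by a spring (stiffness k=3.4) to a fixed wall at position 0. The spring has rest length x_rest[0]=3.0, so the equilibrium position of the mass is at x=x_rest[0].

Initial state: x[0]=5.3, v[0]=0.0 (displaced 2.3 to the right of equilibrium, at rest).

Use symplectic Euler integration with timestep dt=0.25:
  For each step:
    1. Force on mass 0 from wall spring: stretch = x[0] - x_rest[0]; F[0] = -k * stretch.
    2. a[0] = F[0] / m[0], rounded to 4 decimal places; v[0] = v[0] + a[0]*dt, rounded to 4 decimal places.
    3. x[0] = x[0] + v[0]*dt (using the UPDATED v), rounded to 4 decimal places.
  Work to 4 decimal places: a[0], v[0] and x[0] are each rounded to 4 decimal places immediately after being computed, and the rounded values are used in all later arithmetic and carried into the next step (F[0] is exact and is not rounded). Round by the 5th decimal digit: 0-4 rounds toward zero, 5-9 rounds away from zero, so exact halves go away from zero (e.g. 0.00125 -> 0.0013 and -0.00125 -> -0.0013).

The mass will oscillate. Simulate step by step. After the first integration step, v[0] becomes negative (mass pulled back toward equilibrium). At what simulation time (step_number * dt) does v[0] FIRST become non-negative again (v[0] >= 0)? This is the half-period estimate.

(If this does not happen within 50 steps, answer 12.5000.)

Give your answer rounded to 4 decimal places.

Answer: 2.7500

Derivation:
Step 0: x=[5.3000] v=[0.0000]
Step 1: x=[5.0875] v=[-0.8500]
Step 2: x=[4.6821] v=[-1.6215]
Step 3: x=[4.1213] v=[-2.2432]
Step 4: x=[3.4569] v=[-2.6576]
Step 5: x=[2.7503] v=[-2.8265]
Step 6: x=[2.0668] v=[-2.7342]
Step 7: x=[1.4695] v=[-2.3893]
Step 8: x=[1.0136] v=[-1.8237]
Step 9: x=[0.7412] v=[-1.0896]
Step 10: x=[0.6775] v=[-0.2548]
Step 11: x=[0.8284] v=[0.6035]
First v>=0 after going negative at step 11, time=2.7500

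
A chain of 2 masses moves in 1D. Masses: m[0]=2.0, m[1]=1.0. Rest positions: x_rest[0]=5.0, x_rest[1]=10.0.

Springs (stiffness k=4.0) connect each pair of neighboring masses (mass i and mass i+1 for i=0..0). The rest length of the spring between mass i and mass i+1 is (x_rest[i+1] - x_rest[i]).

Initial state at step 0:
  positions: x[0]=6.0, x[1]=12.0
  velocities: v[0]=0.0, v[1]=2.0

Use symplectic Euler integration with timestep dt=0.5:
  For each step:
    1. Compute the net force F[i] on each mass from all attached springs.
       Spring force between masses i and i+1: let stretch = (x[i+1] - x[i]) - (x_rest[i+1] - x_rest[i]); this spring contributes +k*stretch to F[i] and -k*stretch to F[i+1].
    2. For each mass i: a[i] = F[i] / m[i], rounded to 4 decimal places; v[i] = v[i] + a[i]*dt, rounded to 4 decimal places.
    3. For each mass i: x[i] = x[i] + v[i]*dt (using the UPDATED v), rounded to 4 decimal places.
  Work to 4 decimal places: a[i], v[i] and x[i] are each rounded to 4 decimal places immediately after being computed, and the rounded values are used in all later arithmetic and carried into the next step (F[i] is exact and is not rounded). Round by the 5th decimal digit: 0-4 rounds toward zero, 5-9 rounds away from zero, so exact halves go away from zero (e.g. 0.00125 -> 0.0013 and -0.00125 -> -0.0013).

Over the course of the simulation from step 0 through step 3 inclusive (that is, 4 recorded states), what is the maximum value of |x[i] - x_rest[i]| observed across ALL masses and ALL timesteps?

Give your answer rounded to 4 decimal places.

Answer: 2.6250

Derivation:
Step 0: x=[6.0000 12.0000] v=[0.0000 2.0000]
Step 1: x=[6.5000 12.0000] v=[1.0000 0.0000]
Step 2: x=[7.2500 11.5000] v=[1.5000 -1.0000]
Step 3: x=[7.6250 11.7500] v=[0.7500 0.5000]
Max displacement = 2.6250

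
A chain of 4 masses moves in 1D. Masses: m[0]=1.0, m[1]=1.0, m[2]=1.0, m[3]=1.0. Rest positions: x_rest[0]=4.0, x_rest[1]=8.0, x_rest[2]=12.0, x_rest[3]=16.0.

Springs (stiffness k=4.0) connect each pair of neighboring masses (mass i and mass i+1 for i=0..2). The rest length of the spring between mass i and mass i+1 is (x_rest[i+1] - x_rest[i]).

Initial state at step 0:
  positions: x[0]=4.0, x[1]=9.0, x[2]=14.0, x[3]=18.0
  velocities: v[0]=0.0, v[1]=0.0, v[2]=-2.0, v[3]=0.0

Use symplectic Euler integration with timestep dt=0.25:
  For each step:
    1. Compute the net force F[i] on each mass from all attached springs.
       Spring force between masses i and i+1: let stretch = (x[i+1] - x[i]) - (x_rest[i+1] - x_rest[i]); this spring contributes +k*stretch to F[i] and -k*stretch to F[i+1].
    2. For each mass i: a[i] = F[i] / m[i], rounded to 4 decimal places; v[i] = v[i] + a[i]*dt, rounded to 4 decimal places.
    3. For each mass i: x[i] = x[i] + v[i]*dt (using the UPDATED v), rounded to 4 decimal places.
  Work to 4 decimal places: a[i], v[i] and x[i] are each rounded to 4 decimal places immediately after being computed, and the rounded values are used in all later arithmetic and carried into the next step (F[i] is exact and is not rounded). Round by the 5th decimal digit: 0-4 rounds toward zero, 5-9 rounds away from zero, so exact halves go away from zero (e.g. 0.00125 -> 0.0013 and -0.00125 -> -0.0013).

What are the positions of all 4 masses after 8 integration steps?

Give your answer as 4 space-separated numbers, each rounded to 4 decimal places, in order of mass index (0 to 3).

Step 0: x=[4.0000 9.0000 14.0000 18.0000] v=[0.0000 0.0000 -2.0000 0.0000]
Step 1: x=[4.2500 9.0000 13.2500 18.0000] v=[1.0000 0.0000 -3.0000 0.0000]
Step 2: x=[4.6875 8.8750 12.6250 17.8125] v=[1.7500 -0.5000 -2.5000 -0.7500]
Step 3: x=[5.1719 8.6406 12.3594 17.3281] v=[1.9375 -0.9375 -1.0625 -1.9375]
Step 4: x=[5.5235 8.4688 12.4063 16.6016] v=[1.4062 -0.6874 0.1874 -2.9062]
Step 5: x=[5.6114 8.5450 12.5176 15.8262] v=[0.3515 0.3048 0.4452 -3.1015]
Step 6: x=[5.4327 8.8810 12.4629 15.2237] v=[-0.7149 1.3438 -0.2188 -2.4101]
Step 7: x=[5.1161 9.2504 12.2029 14.9310] v=[-1.2666 1.4774 -1.0399 -1.1709]
Step 8: x=[4.8330 9.3243 11.8868 14.9563] v=[-1.1323 0.2956 -1.2643 0.1010]

Answer: 4.8330 9.3243 11.8868 14.9563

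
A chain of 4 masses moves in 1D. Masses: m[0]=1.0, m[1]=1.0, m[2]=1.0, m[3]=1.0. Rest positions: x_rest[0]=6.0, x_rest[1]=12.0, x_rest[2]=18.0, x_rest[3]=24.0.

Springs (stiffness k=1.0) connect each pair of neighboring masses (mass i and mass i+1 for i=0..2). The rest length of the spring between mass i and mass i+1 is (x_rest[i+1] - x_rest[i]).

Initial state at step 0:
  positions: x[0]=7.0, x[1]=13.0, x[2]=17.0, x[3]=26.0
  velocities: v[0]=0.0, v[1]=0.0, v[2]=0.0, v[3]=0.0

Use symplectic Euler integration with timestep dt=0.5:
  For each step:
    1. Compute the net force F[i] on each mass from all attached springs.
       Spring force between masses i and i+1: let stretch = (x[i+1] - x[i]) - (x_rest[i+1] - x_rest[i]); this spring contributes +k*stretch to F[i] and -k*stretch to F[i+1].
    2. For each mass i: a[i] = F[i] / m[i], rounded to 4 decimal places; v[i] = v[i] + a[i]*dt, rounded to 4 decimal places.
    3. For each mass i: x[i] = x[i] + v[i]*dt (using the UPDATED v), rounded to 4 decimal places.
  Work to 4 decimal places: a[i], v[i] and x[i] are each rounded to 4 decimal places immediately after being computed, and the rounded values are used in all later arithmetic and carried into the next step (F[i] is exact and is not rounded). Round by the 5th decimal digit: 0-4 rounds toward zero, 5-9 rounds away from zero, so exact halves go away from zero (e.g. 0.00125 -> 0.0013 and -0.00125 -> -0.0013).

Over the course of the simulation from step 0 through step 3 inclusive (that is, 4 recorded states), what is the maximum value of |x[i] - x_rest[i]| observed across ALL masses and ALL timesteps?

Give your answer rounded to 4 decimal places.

Answer: 2.5469

Derivation:
Step 0: x=[7.0000 13.0000 17.0000 26.0000] v=[0.0000 0.0000 0.0000 0.0000]
Step 1: x=[7.0000 12.5000 18.2500 25.2500] v=[0.0000 -1.0000 2.5000 -1.5000]
Step 2: x=[6.8750 12.0625 19.8125 24.2500] v=[-0.2500 -0.8750 3.1250 -2.0000]
Step 3: x=[6.5469 12.2657 20.5469 23.6406] v=[-0.6563 0.4063 1.4688 -1.2188]
Max displacement = 2.5469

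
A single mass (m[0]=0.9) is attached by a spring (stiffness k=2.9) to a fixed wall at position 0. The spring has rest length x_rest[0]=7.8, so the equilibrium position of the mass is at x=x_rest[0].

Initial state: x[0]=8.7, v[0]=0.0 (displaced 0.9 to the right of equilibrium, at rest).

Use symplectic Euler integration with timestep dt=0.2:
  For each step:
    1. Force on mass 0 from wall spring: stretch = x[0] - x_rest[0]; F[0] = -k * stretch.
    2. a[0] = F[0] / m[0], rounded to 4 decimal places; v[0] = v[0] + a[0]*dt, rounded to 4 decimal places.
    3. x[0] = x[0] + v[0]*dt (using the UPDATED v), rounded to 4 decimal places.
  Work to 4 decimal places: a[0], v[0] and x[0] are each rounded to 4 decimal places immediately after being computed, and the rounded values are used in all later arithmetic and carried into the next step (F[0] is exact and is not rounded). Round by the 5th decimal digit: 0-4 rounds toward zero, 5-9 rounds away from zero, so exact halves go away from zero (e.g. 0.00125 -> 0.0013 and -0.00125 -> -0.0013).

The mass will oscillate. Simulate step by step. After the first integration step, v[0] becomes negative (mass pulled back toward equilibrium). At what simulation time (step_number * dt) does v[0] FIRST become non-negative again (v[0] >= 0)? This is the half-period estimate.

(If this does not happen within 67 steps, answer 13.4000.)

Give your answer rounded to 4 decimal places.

Answer: 1.8000

Derivation:
Step 0: x=[8.7000] v=[0.0000]
Step 1: x=[8.5840] v=[-0.5800]
Step 2: x=[8.3670] v=[-1.0852]
Step 3: x=[8.0769] v=[-1.4506]
Step 4: x=[7.7511] v=[-1.6290]
Step 5: x=[7.4316] v=[-1.5975]
Step 6: x=[7.1596] v=[-1.3601]
Step 7: x=[6.9701] v=[-0.9474]
Step 8: x=[6.8876] v=[-0.4126]
Step 9: x=[6.9227] v=[0.1754]
First v>=0 after going negative at step 9, time=1.8000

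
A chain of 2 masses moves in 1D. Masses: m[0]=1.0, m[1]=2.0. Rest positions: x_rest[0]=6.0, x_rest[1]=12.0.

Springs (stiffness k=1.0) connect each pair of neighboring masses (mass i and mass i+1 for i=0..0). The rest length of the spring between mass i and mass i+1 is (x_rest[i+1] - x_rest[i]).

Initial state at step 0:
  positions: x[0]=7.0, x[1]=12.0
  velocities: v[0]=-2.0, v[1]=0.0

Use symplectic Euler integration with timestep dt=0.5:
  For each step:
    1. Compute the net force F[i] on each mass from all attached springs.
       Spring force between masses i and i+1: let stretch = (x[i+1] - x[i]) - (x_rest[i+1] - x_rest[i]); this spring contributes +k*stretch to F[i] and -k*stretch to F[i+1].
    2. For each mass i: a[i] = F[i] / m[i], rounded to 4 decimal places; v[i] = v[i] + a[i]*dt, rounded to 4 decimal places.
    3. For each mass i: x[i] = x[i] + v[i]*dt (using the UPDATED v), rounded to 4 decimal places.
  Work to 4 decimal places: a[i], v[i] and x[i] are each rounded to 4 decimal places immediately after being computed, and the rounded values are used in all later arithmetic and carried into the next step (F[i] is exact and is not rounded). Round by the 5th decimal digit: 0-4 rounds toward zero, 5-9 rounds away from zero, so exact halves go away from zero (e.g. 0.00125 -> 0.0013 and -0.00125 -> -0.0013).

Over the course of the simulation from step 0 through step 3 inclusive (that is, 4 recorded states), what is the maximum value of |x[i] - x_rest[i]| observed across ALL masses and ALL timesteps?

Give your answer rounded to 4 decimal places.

Answer: 2.1601

Derivation:
Step 0: x=[7.0000 12.0000] v=[-2.0000 0.0000]
Step 1: x=[5.7500 12.1250] v=[-2.5000 0.2500]
Step 2: x=[4.5938 12.2032] v=[-2.3125 0.1563]
Step 3: x=[3.8399 12.0802] v=[-1.5078 -0.2461]
Max displacement = 2.1601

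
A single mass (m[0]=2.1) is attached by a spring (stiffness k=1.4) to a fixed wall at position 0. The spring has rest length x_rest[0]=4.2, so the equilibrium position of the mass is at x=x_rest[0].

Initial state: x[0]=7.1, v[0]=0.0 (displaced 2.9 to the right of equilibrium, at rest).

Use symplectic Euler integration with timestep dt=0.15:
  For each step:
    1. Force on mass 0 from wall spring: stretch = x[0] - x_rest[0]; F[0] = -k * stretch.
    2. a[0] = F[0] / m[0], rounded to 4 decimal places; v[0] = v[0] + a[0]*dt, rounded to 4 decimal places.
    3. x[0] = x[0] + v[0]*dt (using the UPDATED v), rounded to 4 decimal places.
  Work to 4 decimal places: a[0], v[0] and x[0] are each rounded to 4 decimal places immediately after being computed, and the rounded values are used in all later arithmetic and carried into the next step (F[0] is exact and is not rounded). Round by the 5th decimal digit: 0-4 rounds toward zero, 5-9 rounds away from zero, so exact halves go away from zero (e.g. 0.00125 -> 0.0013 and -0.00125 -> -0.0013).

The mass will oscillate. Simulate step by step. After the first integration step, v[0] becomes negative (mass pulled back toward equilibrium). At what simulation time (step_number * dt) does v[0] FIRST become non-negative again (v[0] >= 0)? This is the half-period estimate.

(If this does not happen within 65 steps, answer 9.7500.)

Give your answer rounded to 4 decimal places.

Answer: 3.9000

Derivation:
Step 0: x=[7.1000] v=[0.0000]
Step 1: x=[7.0565] v=[-0.2900]
Step 2: x=[6.9702] v=[-0.5756]
Step 3: x=[6.8423] v=[-0.8526]
Step 4: x=[6.6748] v=[-1.1168]
Step 5: x=[6.4702] v=[-1.3643]
Step 6: x=[6.2315] v=[-1.5913]
Step 7: x=[5.9623] v=[-1.7944]
Step 8: x=[5.6667] v=[-1.9706]
Step 9: x=[5.3491] v=[-2.1173]
Step 10: x=[5.0143] v=[-2.2322]
Step 11: x=[4.6673] v=[-2.3136]
Step 12: x=[4.3133] v=[-2.3603]
Step 13: x=[3.9576] v=[-2.3716]
Step 14: x=[3.6055] v=[-2.3474]
Step 15: x=[3.2623] v=[-2.2880]
Step 16: x=[2.9332] v=[-2.1942]
Step 17: x=[2.6231] v=[-2.0675]
Step 18: x=[2.3366] v=[-1.9098]
Step 19: x=[2.0781] v=[-1.7235]
Step 20: x=[1.8514] v=[-1.5113]
Step 21: x=[1.6599] v=[-1.2764]
Step 22: x=[1.5065] v=[-1.0224]
Step 23: x=[1.3936] v=[-0.7530]
Step 24: x=[1.3227] v=[-0.4724]
Step 25: x=[1.2950] v=[-0.1847]
Step 26: x=[1.3109] v=[0.1058]
First v>=0 after going negative at step 26, time=3.9000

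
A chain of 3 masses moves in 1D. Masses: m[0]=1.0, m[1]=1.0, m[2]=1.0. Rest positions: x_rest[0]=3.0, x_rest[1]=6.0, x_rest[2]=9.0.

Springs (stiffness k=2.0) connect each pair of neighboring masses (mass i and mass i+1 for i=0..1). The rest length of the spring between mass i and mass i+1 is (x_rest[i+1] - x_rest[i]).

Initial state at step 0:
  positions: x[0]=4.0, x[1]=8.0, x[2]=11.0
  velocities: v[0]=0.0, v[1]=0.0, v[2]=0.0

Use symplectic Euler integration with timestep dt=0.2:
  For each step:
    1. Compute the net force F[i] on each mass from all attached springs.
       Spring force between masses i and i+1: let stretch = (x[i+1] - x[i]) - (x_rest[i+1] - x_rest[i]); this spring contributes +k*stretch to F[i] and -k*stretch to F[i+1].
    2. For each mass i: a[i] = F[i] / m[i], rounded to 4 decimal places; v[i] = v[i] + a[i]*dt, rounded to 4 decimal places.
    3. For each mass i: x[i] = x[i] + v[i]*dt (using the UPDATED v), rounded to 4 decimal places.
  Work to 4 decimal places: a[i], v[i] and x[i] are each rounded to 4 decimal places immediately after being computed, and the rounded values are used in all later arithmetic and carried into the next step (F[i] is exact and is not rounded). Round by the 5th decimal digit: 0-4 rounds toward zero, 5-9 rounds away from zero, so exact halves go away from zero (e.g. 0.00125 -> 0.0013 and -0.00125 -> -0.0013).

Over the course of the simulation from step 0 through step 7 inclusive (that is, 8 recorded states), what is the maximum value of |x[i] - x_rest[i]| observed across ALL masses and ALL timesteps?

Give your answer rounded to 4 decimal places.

Answer: 2.0787

Derivation:
Step 0: x=[4.0000 8.0000 11.0000] v=[0.0000 0.0000 0.0000]
Step 1: x=[4.0800 7.9200 11.0000] v=[0.4000 -0.4000 0.0000]
Step 2: x=[4.2272 7.7792 10.9936] v=[0.7360 -0.7040 -0.0320]
Step 3: x=[4.4186 7.6114 10.9700] v=[0.9568 -0.8390 -0.1178]
Step 4: x=[4.6254 7.4569 10.9178] v=[1.0339 -0.7727 -0.2612]
Step 5: x=[4.8187 7.3527 10.8287] v=[0.9665 -0.5209 -0.4456]
Step 6: x=[4.9747 7.3239 10.7015] v=[0.7801 -0.1441 -0.6360]
Step 7: x=[5.0787 7.3774 10.5441] v=[0.5198 0.2673 -0.7870]
Max displacement = 2.0787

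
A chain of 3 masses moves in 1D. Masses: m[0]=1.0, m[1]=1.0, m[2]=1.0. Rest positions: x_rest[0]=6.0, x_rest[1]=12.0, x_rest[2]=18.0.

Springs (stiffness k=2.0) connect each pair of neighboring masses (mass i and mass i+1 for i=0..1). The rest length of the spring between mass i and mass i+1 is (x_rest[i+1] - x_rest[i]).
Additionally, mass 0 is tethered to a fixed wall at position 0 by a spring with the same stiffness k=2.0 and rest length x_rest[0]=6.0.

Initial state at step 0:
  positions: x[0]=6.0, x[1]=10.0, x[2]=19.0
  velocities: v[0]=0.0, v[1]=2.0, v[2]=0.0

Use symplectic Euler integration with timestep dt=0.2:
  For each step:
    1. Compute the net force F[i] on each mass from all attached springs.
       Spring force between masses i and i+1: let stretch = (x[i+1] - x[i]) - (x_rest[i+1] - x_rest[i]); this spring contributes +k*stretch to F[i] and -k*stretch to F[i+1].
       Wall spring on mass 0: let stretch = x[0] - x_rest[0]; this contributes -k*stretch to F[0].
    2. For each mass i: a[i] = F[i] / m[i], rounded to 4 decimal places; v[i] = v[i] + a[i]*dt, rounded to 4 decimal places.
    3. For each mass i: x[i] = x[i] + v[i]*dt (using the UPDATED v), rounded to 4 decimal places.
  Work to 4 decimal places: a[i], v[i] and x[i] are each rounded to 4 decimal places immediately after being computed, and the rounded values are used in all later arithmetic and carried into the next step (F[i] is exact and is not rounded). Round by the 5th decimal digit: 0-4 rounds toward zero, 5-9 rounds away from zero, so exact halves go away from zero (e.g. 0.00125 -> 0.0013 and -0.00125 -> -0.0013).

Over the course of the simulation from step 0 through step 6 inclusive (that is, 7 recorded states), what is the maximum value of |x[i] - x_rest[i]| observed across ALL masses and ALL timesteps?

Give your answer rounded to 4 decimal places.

Step 0: x=[6.0000 10.0000 19.0000] v=[0.0000 2.0000 0.0000]
Step 1: x=[5.8400 10.8000 18.7600] v=[-0.8000 4.0000 -1.2000]
Step 2: x=[5.6096 11.8400 18.3632] v=[-1.1520 5.2000 -1.9840]
Step 3: x=[5.4289 12.9034 17.9245] v=[-0.9037 5.3171 -2.1933]
Step 4: x=[5.4118 13.7705 17.5642] v=[-0.0855 4.3357 -1.8017]
Step 5: x=[5.6305 14.2724 17.3804] v=[1.0933 2.5097 -0.9192]
Step 6: x=[6.0901 14.3316 17.4279] v=[2.2979 0.2961 0.2376]
Max displacement = 2.3316

Answer: 2.3316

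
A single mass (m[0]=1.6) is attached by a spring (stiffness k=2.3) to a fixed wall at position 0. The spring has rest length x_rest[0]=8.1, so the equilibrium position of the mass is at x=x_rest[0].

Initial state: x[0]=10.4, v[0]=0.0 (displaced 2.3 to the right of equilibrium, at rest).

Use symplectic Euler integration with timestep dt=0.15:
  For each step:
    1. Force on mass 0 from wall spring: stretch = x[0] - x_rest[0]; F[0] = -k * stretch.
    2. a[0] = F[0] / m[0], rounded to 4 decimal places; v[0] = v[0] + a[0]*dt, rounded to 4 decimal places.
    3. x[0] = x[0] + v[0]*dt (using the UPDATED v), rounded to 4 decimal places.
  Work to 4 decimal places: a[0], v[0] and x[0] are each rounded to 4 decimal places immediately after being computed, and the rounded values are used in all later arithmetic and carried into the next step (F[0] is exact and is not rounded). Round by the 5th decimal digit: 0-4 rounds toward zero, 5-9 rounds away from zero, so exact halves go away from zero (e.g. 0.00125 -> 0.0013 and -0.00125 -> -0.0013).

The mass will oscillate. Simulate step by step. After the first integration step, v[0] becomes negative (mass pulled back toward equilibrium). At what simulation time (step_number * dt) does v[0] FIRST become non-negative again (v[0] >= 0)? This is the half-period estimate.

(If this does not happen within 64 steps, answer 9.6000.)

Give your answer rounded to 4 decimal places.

Step 0: x=[10.4000] v=[0.0000]
Step 1: x=[10.3256] v=[-0.4959]
Step 2: x=[10.1792] v=[-0.9758]
Step 3: x=[9.9656] v=[-1.4241]
Step 4: x=[9.6916] v=[-1.8264]
Step 5: x=[9.3662] v=[-2.1696]
Step 6: x=[8.9998] v=[-2.4426]
Step 7: x=[8.6043] v=[-2.6366]
Step 8: x=[8.1925] v=[-2.7453]
Step 9: x=[7.7777] v=[-2.7653]
Step 10: x=[7.3733] v=[-2.6958]
Step 11: x=[6.9924] v=[-2.5391]
Step 12: x=[6.6474] v=[-2.3003]
Step 13: x=[6.3493] v=[-1.9871]
Step 14: x=[6.1079] v=[-1.6096]
Step 15: x=[5.9309] v=[-1.1801]
Step 16: x=[5.8240] v=[-0.7124]
Step 17: x=[5.7908] v=[-0.2216]
Step 18: x=[5.8322] v=[0.2763]
First v>=0 after going negative at step 18, time=2.7000

Answer: 2.7000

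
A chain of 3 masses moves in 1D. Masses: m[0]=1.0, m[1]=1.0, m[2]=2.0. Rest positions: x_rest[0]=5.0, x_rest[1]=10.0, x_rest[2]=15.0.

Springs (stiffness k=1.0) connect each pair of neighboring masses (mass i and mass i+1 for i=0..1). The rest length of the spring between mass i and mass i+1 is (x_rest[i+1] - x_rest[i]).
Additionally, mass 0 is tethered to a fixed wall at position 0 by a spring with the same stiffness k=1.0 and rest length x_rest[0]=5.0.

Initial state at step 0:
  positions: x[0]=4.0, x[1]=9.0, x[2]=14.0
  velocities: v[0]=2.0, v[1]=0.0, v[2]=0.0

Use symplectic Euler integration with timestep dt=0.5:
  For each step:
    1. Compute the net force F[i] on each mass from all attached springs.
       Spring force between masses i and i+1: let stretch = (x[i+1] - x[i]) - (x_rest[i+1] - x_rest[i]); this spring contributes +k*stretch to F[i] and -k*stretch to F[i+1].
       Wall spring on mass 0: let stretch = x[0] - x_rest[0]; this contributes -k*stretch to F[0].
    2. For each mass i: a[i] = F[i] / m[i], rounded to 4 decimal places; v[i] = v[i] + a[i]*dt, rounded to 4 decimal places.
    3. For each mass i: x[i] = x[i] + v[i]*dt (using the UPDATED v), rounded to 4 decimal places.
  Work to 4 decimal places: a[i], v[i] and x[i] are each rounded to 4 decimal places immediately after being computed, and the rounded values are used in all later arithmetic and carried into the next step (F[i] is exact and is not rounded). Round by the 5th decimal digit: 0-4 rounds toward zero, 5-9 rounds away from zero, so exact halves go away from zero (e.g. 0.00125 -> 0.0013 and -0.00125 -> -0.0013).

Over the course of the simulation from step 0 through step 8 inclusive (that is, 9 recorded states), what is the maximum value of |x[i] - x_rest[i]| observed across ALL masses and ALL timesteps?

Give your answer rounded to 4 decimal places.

Answer: 1.3154

Derivation:
Step 0: x=[4.0000 9.0000 14.0000] v=[2.0000 0.0000 0.0000]
Step 1: x=[5.2500 9.0000 14.0000] v=[2.5000 0.0000 0.0000]
Step 2: x=[6.1250 9.3125 14.0000] v=[1.7500 0.6250 0.0000]
Step 3: x=[6.2657 10.0000 14.0391] v=[0.2813 1.3750 0.0782]
Step 4: x=[5.7735 10.7637 14.1984] v=[-0.9844 1.5274 0.3185]
Step 5: x=[5.0855 11.1386 14.5534] v=[-1.3761 0.7497 0.7099]
Step 6: x=[4.6394 10.8539 15.1065] v=[-0.8923 -0.5695 1.1062]
Step 7: x=[4.5870 10.0787 15.7531] v=[-0.1048 -1.5505 1.2931]
Step 8: x=[4.7608 9.3491 16.3154] v=[0.3476 -1.4592 1.1245]
Max displacement = 1.3154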